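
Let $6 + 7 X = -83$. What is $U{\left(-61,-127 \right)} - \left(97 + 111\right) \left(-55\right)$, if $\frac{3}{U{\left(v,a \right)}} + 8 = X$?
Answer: $\frac{1658779}{145} \approx 11440.0$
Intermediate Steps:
$X = - \frac{89}{7}$ ($X = - \frac{6}{7} + \frac{1}{7} \left(-83\right) = - \frac{6}{7} - \frac{83}{7} = - \frac{89}{7} \approx -12.714$)
$U{\left(v,a \right)} = - \frac{21}{145}$ ($U{\left(v,a \right)} = \frac{3}{-8 - \frac{89}{7}} = \frac{3}{- \frac{145}{7}} = 3 \left(- \frac{7}{145}\right) = - \frac{21}{145}$)
$U{\left(-61,-127 \right)} - \left(97 + 111\right) \left(-55\right) = - \frac{21}{145} - \left(97 + 111\right) \left(-55\right) = - \frac{21}{145} - 208 \left(-55\right) = - \frac{21}{145} - -11440 = - \frac{21}{145} + 11440 = \frac{1658779}{145}$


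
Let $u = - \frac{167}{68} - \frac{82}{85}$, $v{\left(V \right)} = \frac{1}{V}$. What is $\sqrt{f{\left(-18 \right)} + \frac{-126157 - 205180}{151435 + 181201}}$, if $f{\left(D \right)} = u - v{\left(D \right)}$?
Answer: $\frac{i \sqrt{1961090618208355}}{21205545} \approx 2.0883 i$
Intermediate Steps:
$u = - \frac{1163}{340}$ ($u = \left(-167\right) \frac{1}{68} - \frac{82}{85} = - \frac{167}{68} - \frac{82}{85} = - \frac{1163}{340} \approx -3.4206$)
$f{\left(D \right)} = - \frac{1163}{340} - \frac{1}{D}$
$\sqrt{f{\left(-18 \right)} + \frac{-126157 - 205180}{151435 + 181201}} = \sqrt{\left(- \frac{1163}{340} - \frac{1}{-18}\right) + \frac{-126157 - 205180}{151435 + 181201}} = \sqrt{\left(- \frac{1163}{340} - - \frac{1}{18}\right) - \frac{331337}{332636}} = \sqrt{\left(- \frac{1163}{340} + \frac{1}{18}\right) - \frac{331337}{332636}} = \sqrt{- \frac{10297}{3060} - \frac{331337}{332636}} = \sqrt{- \frac{277440257}{63616635}} = \frac{i \sqrt{1961090618208355}}{21205545}$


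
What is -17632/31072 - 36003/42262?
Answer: -5295025/3730582 ≈ -1.4194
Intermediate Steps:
-17632/31072 - 36003/42262 = -17632*1/31072 - 36003*1/42262 = -551/971 - 3273/3842 = -5295025/3730582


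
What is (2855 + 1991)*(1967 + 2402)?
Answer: 21172174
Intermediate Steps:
(2855 + 1991)*(1967 + 2402) = 4846*4369 = 21172174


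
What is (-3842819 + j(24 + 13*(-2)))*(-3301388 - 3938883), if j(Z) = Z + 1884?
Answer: 27809424773927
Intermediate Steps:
j(Z) = 1884 + Z
(-3842819 + j(24 + 13*(-2)))*(-3301388 - 3938883) = (-3842819 + (1884 + (24 + 13*(-2))))*(-3301388 - 3938883) = (-3842819 + (1884 + (24 - 26)))*(-7240271) = (-3842819 + (1884 - 2))*(-7240271) = (-3842819 + 1882)*(-7240271) = -3840937*(-7240271) = 27809424773927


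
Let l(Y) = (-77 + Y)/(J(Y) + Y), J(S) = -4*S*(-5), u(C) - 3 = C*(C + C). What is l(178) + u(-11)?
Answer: 915911/3738 ≈ 245.03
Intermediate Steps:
u(C) = 3 + 2*C² (u(C) = 3 + C*(C + C) = 3 + C*(2*C) = 3 + 2*C²)
J(S) = 20*S
l(Y) = (-77 + Y)/(21*Y) (l(Y) = (-77 + Y)/(20*Y + Y) = (-77 + Y)/((21*Y)) = (-77 + Y)*(1/(21*Y)) = (-77 + Y)/(21*Y))
l(178) + u(-11) = (1/21)*(-77 + 178)/178 + (3 + 2*(-11)²) = (1/21)*(1/178)*101 + (3 + 2*121) = 101/3738 + (3 + 242) = 101/3738 + 245 = 915911/3738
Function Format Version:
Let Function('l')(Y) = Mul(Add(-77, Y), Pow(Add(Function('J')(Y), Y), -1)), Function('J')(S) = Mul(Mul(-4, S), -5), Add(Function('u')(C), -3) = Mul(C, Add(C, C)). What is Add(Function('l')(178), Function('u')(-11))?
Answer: Rational(915911, 3738) ≈ 245.03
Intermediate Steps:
Function('u')(C) = Add(3, Mul(2, Pow(C, 2))) (Function('u')(C) = Add(3, Mul(C, Add(C, C))) = Add(3, Mul(C, Mul(2, C))) = Add(3, Mul(2, Pow(C, 2))))
Function('J')(S) = Mul(20, S)
Function('l')(Y) = Mul(Rational(1, 21), Pow(Y, -1), Add(-77, Y)) (Function('l')(Y) = Mul(Add(-77, Y), Pow(Add(Mul(20, Y), Y), -1)) = Mul(Add(-77, Y), Pow(Mul(21, Y), -1)) = Mul(Add(-77, Y), Mul(Rational(1, 21), Pow(Y, -1))) = Mul(Rational(1, 21), Pow(Y, -1), Add(-77, Y)))
Add(Function('l')(178), Function('u')(-11)) = Add(Mul(Rational(1, 21), Pow(178, -1), Add(-77, 178)), Add(3, Mul(2, Pow(-11, 2)))) = Add(Mul(Rational(1, 21), Rational(1, 178), 101), Add(3, Mul(2, 121))) = Add(Rational(101, 3738), Add(3, 242)) = Add(Rational(101, 3738), 245) = Rational(915911, 3738)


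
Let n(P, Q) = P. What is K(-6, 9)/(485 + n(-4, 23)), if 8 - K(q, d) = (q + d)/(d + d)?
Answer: 47/2886 ≈ 0.016286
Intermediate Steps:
K(q, d) = 8 - (d + q)/(2*d) (K(q, d) = 8 - (q + d)/(d + d) = 8 - (d + q)/(2*d))
K(-6, 9)/(485 + n(-4, 23)) = ((1/2)*(-1*(-6) + 15*9)/9)/(485 - 4) = ((1/2)*(1/9)*(6 + 135))/481 = ((1/2)*(1/9)*141)*(1/481) = (47/6)*(1/481) = 47/2886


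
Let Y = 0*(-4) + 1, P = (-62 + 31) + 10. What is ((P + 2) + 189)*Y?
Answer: 170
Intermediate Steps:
P = -21 (P = -31 + 10 = -21)
Y = 1 (Y = 0 + 1 = 1)
((P + 2) + 189)*Y = ((-21 + 2) + 189)*1 = (-19 + 189)*1 = 170*1 = 170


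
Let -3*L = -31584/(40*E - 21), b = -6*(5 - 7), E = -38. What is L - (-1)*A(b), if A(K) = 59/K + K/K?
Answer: -16925/18492 ≈ -0.91526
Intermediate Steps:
b = 12 (b = -6*(-2) = 12)
A(K) = 1 + 59/K (A(K) = 59/K + 1 = 1 + 59/K)
L = -10528/1541 (L = -(-10528)/(40*(-38) - 21) = -(-10528)/(-1520 - 21) = -(-10528)/(-1541) = -(-10528)*(-1)/1541 = -⅓*31584/1541 = -10528/1541 ≈ -6.8319)
L - (-1)*A(b) = -10528/1541 - (-1)*(59 + 12)/12 = -10528/1541 - (-1)*(1/12)*71 = -10528/1541 - (-1)*71/12 = -10528/1541 - 1*(-71/12) = -10528/1541 + 71/12 = -16925/18492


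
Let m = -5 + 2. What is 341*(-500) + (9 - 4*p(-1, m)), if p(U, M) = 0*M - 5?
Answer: -170471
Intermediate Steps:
m = -3
p(U, M) = -5 (p(U, M) = 0 - 5 = -5)
341*(-500) + (9 - 4*p(-1, m)) = 341*(-500) + (9 - 4*(-5)) = -170500 + (9 + 20) = -170500 + 29 = -170471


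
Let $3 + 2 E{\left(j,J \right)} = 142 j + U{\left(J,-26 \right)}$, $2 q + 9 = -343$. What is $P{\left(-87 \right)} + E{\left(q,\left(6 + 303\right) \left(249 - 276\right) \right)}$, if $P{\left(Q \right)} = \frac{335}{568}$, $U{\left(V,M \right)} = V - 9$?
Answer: $- \frac{9470213}{568} \approx -16673.0$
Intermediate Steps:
$U{\left(V,M \right)} = -9 + V$
$q = -176$ ($q = - \frac{9}{2} + \frac{1}{2} \left(-343\right) = - \frac{9}{2} - \frac{343}{2} = -176$)
$E{\left(j,J \right)} = -6 + \frac{J}{2} + 71 j$ ($E{\left(j,J \right)} = - \frac{3}{2} + \frac{142 j + \left(-9 + J\right)}{2} = - \frac{3}{2} + \frac{-9 + J + 142 j}{2} = - \frac{3}{2} + \left(- \frac{9}{2} + \frac{J}{2} + 71 j\right) = -6 + \frac{J}{2} + 71 j$)
$P{\left(Q \right)} = \frac{335}{568}$ ($P{\left(Q \right)} = 335 \cdot \frac{1}{568} = \frac{335}{568}$)
$P{\left(-87 \right)} + E{\left(q,\left(6 + 303\right) \left(249 - 276\right) \right)} = \frac{335}{568} + \left(-6 + \frac{\left(6 + 303\right) \left(249 - 276\right)}{2} + 71 \left(-176\right)\right) = \frac{335}{568} - \left(12502 - \frac{309}{2} \left(-27\right)\right) = \frac{335}{568} - \frac{33347}{2} = - \frac{9470213}{568}$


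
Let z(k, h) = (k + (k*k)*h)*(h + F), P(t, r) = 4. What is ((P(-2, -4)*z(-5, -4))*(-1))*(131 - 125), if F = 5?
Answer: 2520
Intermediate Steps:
z(k, h) = (5 + h)*(k + h*k²) (z(k, h) = (k + (k*k)*h)*(h + 5) = (k + k²*h)*(5 + h) = (k + h*k²)*(5 + h) = (5 + h)*(k + h*k²))
((P(-2, -4)*z(-5, -4))*(-1))*(131 - 125) = ((4*(-5*(5 - 4 - 5*(-4)² + 5*(-4)*(-5))))*(-1))*(131 - 125) = ((4*(-5*(5 - 4 - 5*16 + 100)))*(-1))*6 = ((4*(-5*(5 - 4 - 80 + 100)))*(-1))*6 = ((4*(-5*21))*(-1))*6 = ((4*(-105))*(-1))*6 = -420*(-1)*6 = 420*6 = 2520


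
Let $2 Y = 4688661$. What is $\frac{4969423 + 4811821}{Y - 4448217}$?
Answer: $- \frac{19562488}{4207773} \approx -4.6491$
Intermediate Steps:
$Y = \frac{4688661}{2}$ ($Y = \frac{1}{2} \cdot 4688661 = \frac{4688661}{2} \approx 2.3443 \cdot 10^{6}$)
$\frac{4969423 + 4811821}{Y - 4448217} = \frac{4969423 + 4811821}{\frac{4688661}{2} - 4448217} = \frac{9781244}{- \frac{4207773}{2}} = 9781244 \left(- \frac{2}{4207773}\right) = - \frac{19562488}{4207773}$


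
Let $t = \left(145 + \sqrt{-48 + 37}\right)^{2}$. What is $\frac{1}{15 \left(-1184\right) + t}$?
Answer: $- \frac{i}{- 3254 i + 290 \sqrt{11}} \approx 0.00028262 - 8.3538 \cdot 10^{-5} i$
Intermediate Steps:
$t = \left(145 + i \sqrt{11}\right)^{2}$ ($t = \left(145 + \sqrt{-11}\right)^{2} = \left(145 + i \sqrt{11}\right)^{2} \approx 21014.0 + 961.82 i$)
$\frac{1}{15 \left(-1184\right) + t} = \frac{1}{15 \left(-1184\right) + \left(145 + i \sqrt{11}\right)^{2}} = \frac{1}{-17760 + \left(145 + i \sqrt{11}\right)^{2}}$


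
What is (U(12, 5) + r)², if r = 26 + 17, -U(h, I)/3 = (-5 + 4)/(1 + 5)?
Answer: 7569/4 ≈ 1892.3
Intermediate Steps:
U(h, I) = ½ (U(h, I) = -3*(-5 + 4)/(1 + 5) = -(-3)/6 = -3*(-⅙) = ½)
r = 43
(U(12, 5) + r)² = (½ + 43)² = (87/2)² = 7569/4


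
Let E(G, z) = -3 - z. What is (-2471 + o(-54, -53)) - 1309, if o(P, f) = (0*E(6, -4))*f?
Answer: -3780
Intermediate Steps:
o(P, f) = 0 (o(P, f) = (0*(-3 - 1*(-4)))*f = (0*(-3 + 4))*f = (0*1)*f = 0*f = 0)
(-2471 + o(-54, -53)) - 1309 = (-2471 + 0) - 1309 = -2471 - 1309 = -3780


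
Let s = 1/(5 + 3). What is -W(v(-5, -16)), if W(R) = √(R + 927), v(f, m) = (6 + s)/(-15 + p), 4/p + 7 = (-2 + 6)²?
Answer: -3*√28268490/524 ≈ -30.440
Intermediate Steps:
s = ⅛ (s = 1/8 = ⅛ ≈ 0.12500)
p = 4/9 (p = 4/(-7 + (-2 + 6)²) = 4/(-7 + 4²) = 4/(-7 + 16) = 4/9 ≈ 0.44444)
v(f, m) = -441/1048 (v(f, m) = (6 + ⅛)/(-15 + 4/9) = 49/(8*(-131/9)) = (49/8)*(-9/131) = -441/1048)
W(R) = √(927 + R)
-W(v(-5, -16)) = -√(927 - 441/1048) = -√(971055/1048) = -3*√28268490/524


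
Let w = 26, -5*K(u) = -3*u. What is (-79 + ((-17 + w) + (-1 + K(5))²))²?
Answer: 4356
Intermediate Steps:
K(u) = 3*u/5 (K(u) = -(-3)*u/5 = 3*u/5)
(-79 + ((-17 + w) + (-1 + K(5))²))² = (-79 + ((-17 + 26) + (-1 + (⅗)*5)²))² = (-79 + (9 + (-1 + 3)²))² = (-79 + (9 + 2²))² = (-79 + (9 + 4))² = (-79 + 13)² = (-66)² = 4356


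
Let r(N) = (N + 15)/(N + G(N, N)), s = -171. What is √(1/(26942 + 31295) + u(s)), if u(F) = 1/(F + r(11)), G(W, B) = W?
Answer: 3*I*√1930175505309/54393358 ≈ 0.076626*I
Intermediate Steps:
r(N) = (15 + N)/(2*N) (r(N) = (N + 15)/(N + N) = (15 + N)/((2*N)) = (15 + N)*(1/(2*N)) = (15 + N)/(2*N))
u(F) = 1/(13/11 + F) (u(F) = 1/(F + (½)*(15 + 11)/11) = 1/(F + (½)*(1/11)*26) = 1/(F + 13/11) = 1/(13/11 + F))
√(1/(26942 + 31295) + u(s)) = √(1/(26942 + 31295) + 11/(13 + 11*(-171))) = √(1/58237 + 11/(13 - 1881)) = √(1/58237 + 11/(-1868)) = √(1/58237 + 11*(-1/1868)) = √(1/58237 - 11/1868) = √(-638739/108786716) = 3*I*√1930175505309/54393358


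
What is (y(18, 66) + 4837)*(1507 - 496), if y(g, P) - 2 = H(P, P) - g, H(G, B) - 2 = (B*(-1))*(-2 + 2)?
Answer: 4876053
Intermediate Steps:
H(G, B) = 2 (H(G, B) = 2 + (B*(-1))*(-2 + 2) = 2 - B*0 = 2 + 0 = 2)
y(g, P) = 4 - g (y(g, P) = 2 + (2 - g) = 4 - g)
(y(18, 66) + 4837)*(1507 - 496) = ((4 - 1*18) + 4837)*(1507 - 496) = ((4 - 18) + 4837)*1011 = (-14 + 4837)*1011 = 4823*1011 = 4876053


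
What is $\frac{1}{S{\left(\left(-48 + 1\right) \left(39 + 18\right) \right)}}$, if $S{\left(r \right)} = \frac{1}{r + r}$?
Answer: $-5358$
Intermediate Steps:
$S{\left(r \right)} = \frac{1}{2 r}$
$\frac{1}{S{\left(\left(-48 + 1\right) \left(39 + 18\right) \right)}} = \frac{1}{\frac{1}{2} \frac{1}{\left(-48 + 1\right) \left(39 + 18\right)}} = \frac{1}{\frac{1}{2} \frac{1}{\left(-47\right) 57}} = \frac{1}{\frac{1}{2} \frac{1}{-2679}} = \frac{1}{\frac{1}{2} \left(- \frac{1}{2679}\right)} = \frac{1}{- \frac{1}{5358}} = -5358$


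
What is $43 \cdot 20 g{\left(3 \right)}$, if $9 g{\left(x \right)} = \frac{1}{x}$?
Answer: $\frac{860}{27} \approx 31.852$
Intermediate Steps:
$g{\left(x \right)} = \frac{1}{9 x}$
$43 \cdot 20 g{\left(3 \right)} = 43 \cdot 20 \frac{1}{9 \cdot 3} = 860 \cdot \frac{1}{9} \cdot \frac{1}{3} = 860 \cdot \frac{1}{27} = \frac{860}{27}$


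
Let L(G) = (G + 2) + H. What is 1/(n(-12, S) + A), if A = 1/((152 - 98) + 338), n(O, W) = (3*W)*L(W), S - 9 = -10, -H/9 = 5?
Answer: 392/51745 ≈ 0.0075756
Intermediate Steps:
H = -45 (H = -9*5 = -45)
S = -1 (S = 9 - 10 = -1)
L(G) = -43 + G (L(G) = (G + 2) - 45 = (2 + G) - 45 = -43 + G)
n(O, W) = 3*W*(-43 + W) (n(O, W) = (3*W)*(-43 + W) = 3*W*(-43 + W))
A = 1/392 (A = 1/(54 + 338) = 1/392 ≈ 0.0025510)
1/(n(-12, S) + A) = 1/(3*(-1)*(-43 - 1) + 1/392) = 1/(3*(-1)*(-44) + 1/392) = 1/(132 + 1/392) = 1/(51745/392) = 392/51745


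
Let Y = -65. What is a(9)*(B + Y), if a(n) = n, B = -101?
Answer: -1494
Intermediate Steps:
a(9)*(B + Y) = 9*(-101 - 65) = 9*(-166) = -1494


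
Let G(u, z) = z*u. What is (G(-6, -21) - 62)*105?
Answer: 6720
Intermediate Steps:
G(u, z) = u*z
(G(-6, -21) - 62)*105 = (-6*(-21) - 62)*105 = (126 - 62)*105 = 64*105 = 6720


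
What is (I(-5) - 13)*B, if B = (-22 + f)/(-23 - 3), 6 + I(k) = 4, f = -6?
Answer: -210/13 ≈ -16.154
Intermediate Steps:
I(k) = -2 (I(k) = -6 + 4 = -2)
B = 14/13 (B = (-22 - 6)/(-23 - 3) = -28/(-26) = -28*(-1/26) = 14/13 ≈ 1.0769)
(I(-5) - 13)*B = (-2 - 13)*(14/13) = -15*14/13 = -210/13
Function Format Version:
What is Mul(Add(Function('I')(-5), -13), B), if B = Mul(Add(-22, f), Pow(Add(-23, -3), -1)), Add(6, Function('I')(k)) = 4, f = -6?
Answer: Rational(-210, 13) ≈ -16.154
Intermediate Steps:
Function('I')(k) = -2 (Function('I')(k) = Add(-6, 4) = -2)
B = Rational(14, 13) (B = Mul(Add(-22, -6), Pow(Add(-23, -3), -1)) = Mul(-28, Pow(-26, -1)) = Mul(-28, Rational(-1, 26)) = Rational(14, 13) ≈ 1.0769)
Mul(Add(Function('I')(-5), -13), B) = Mul(Add(-2, -13), Rational(14, 13)) = Mul(-15, Rational(14, 13)) = Rational(-210, 13)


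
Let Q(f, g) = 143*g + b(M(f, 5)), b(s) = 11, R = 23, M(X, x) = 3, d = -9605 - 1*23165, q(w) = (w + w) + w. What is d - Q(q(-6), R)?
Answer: -36070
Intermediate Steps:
q(w) = 3*w (q(w) = 2*w + w = 3*w)
d = -32770 (d = -9605 - 23165 = -32770)
Q(f, g) = 11 + 143*g (Q(f, g) = 143*g + 11 = 11 + 143*g)
d - Q(q(-6), R) = -32770 - (11 + 143*23) = -32770 - (11 + 3289) = -32770 - 1*3300 = -32770 - 3300 = -36070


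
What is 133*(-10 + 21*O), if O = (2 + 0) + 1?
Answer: 7049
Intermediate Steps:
O = 3 (O = 2 + 1 = 3)
133*(-10 + 21*O) = 133*(-10 + 21*3) = 133*(-10 + 63) = 133*53 = 7049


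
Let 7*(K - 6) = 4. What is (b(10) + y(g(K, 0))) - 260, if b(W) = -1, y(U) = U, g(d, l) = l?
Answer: -261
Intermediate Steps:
K = 46/7 (K = 6 + (1/7)*4 = 6 + 4/7 = 46/7 ≈ 6.5714)
(b(10) + y(g(K, 0))) - 260 = (-1 + 0) - 260 = -1 - 260 = -261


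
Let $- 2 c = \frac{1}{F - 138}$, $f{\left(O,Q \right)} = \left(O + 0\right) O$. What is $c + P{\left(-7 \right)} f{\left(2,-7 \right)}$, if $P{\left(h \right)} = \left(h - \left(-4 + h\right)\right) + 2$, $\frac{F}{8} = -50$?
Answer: $\frac{25825}{1076} \approx 24.001$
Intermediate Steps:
$f{\left(O,Q \right)} = O^{2}$ ($f{\left(O,Q \right)} = O O = O^{2}$)
$F = -400$ ($F = 8 \left(-50\right) = -400$)
$c = \frac{1}{1076}$ ($c = - \frac{1}{2 \left(-400 - 138\right)} = - \frac{1}{2 \left(-538\right)} = \left(- \frac{1}{2}\right) \left(- \frac{1}{538}\right) = \frac{1}{1076} \approx 0.00092937$)
$P{\left(h \right)} = 6$ ($P{\left(h \right)} = 4 + 2 = 6$)
$c + P{\left(-7 \right)} f{\left(2,-7 \right)} = \frac{1}{1076} + 6 \cdot 2^{2} = \frac{1}{1076} + 6 \cdot 4 = \frac{1}{1076} + 24 = \frac{25825}{1076}$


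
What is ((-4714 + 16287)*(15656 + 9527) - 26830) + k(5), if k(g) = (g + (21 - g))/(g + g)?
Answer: 2914160311/10 ≈ 2.9142e+8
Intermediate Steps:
k(g) = 21/(2*g) (k(g) = 21/((2*g)) = 21*(1/(2*g)) = 21/(2*g))
((-4714 + 16287)*(15656 + 9527) - 26830) + k(5) = ((-4714 + 16287)*(15656 + 9527) - 26830) + (21/2)/5 = (11573*25183 - 26830) + (21/2)*(⅕) = (291442859 - 26830) + 21/10 = 291416029 + 21/10 = 2914160311/10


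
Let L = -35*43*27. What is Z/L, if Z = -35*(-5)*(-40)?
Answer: 200/1161 ≈ 0.17227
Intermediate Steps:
L = -40635 (L = -1505*27 = -40635)
Z = -7000 (Z = 175*(-40) = -7000)
Z/L = -7000/(-40635) = -7000*(-1/40635) = 200/1161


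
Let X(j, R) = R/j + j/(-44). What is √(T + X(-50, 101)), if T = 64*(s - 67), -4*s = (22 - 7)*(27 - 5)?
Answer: I*√28945873/55 ≈ 97.821*I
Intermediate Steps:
s = -165/2 (s = -(22 - 7)*(27 - 5)/4 = -15*22/4 = -¼*330 = -165/2 ≈ -82.500)
X(j, R) = -j/44 + R/j (X(j, R) = R/j + j*(-1/44) = R/j - j/44 = -j/44 + R/j)
T = -9568 (T = 64*(-165/2 - 67) = 64*(-299/2) = -9568)
√(T + X(-50, 101)) = √(-9568 + (-1/44*(-50) + 101/(-50))) = √(-9568 + (25/22 + 101*(-1/50))) = √(-9568 + (25/22 - 101/50)) = √(-9568 - 243/275) = √(-2631443/275) = I*√28945873/55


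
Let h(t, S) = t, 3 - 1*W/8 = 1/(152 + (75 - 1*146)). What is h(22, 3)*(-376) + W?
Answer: -668096/81 ≈ -8248.1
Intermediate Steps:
W = 1936/81 (W = 24 - 8/(152 + (75 - 1*146)) = 24 - 8/(152 + (75 - 146)) = 24 - 8/(152 - 71) = 24 - 8/81 = 1936/81 ≈ 23.901)
h(22, 3)*(-376) + W = 22*(-376) + 1936/81 = -8272 + 1936/81 = -668096/81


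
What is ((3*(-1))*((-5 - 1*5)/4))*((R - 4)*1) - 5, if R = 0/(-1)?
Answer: -35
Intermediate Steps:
R = 0 (R = 0*(-1) = 0)
((3*(-1))*((-5 - 1*5)/4))*((R - 4)*1) - 5 = ((3*(-1))*((-5 - 1*5)/4))*((0 - 4)*1) - 5 = (-3*(-5 - 5)/4)*(-4*1) - 5 = -(-30)/4*(-4) - 5 = -3*(-5/2)*(-4) - 5 = (15/2)*(-4) - 5 = -30 - 5 = -35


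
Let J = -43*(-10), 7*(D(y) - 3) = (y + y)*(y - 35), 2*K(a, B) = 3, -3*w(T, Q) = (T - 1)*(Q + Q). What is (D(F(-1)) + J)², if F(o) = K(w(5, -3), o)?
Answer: 34351321/196 ≈ 1.7526e+5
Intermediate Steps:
w(T, Q) = -2*Q*(-1 + T)/3 (w(T, Q) = -(T - 1)*(Q + Q)/3 = -(-1 + T)*2*Q/3 = -2*Q*(-1 + T)/3)
K(a, B) = 3/2 (K(a, B) = (½)*3 = 3/2)
F(o) = 3/2
D(y) = 3 + 2*y*(-35 + y)/7 (D(y) = 3 + ((y + y)*(y - 35))/7 = 3 + ((2*y)*(-35 + y))/7 = 3 + (2*y*(-35 + y))/7 = 3 + 2*y*(-35 + y)/7)
J = 430
(D(F(-1)) + J)² = ((3 - 10*3/2 + 2*(3/2)²/7) + 430)² = ((3 - 15 + (2/7)*(9/4)) + 430)² = ((3 - 15 + 9/14) + 430)² = (-159/14 + 430)² = (5861/14)² = 34351321/196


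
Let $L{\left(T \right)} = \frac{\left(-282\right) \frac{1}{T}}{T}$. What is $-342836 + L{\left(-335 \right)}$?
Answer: $- \frac{38474770382}{112225} \approx -3.4284 \cdot 10^{5}$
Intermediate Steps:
$L{\left(T \right)} = - \frac{282}{T^{2}}$
$-342836 + L{\left(-335 \right)} = -342836 - \frac{282}{112225} = - \frac{38474770382}{112225}$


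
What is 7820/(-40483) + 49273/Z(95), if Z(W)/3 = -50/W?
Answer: -37899892921/1214490 ≈ -31206.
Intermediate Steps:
Z(W) = -150/W (Z(W) = 3*(-50/W) = -150/W)
7820/(-40483) + 49273/Z(95) = 7820/(-40483) + 49273/((-150/95)) = 7820*(-1/40483) + 49273/((-150*1/95)) = -7820/40483 + 49273/(-30/19) = -7820/40483 + 49273*(-19/30) = -7820/40483 - 936187/30 = -37899892921/1214490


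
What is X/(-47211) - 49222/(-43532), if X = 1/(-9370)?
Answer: 2721773995384/2407140411405 ≈ 1.1307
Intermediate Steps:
X = -1/9370 ≈ -0.00010672
X/(-47211) - 49222/(-43532) = -1/9370/(-47211) - 49222/(-43532) = -1/9370*(-1/47211) - 49222*(-1/43532) = 1/442367070 + 24611/21766 = 2721773995384/2407140411405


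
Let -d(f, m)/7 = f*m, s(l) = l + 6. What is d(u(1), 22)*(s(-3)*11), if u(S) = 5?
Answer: -25410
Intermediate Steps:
s(l) = 6 + l
d(f, m) = -7*f*m
d(u(1), 22)*(s(-3)*11) = (-7*5*22)*((6 - 3)*11) = -2310*11 = -770*33 = -25410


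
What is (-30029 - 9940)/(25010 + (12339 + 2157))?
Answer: -39969/39506 ≈ -1.0117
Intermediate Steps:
(-30029 - 9940)/(25010 + (12339 + 2157)) = -39969/(25010 + 14496) = -39969/39506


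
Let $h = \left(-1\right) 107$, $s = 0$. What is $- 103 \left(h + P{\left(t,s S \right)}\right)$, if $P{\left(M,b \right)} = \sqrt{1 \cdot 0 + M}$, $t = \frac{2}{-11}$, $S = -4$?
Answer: $11021 - \frac{103 i \sqrt{22}}{11} \approx 11021.0 - 43.919 i$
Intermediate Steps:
$h = -107$
$t = - \frac{2}{11}$ ($t = 2 \left(- \frac{1}{11}\right) = - \frac{2}{11} \approx -0.18182$)
$P{\left(M,b \right)} = \sqrt{M}$ ($P{\left(M,b \right)} = \sqrt{0 + M} = \sqrt{M}$)
$- 103 \left(h + P{\left(t,s S \right)}\right) = - 103 \left(-107 + \sqrt{- \frac{2}{11}}\right) = - 103 \left(-107 + \frac{i \sqrt{22}}{11}\right) = 11021 - \frac{103 i \sqrt{22}}{11}$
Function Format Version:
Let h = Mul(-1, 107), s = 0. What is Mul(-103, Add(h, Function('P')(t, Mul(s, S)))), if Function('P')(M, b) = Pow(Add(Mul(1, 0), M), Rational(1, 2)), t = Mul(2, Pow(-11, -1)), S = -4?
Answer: Add(11021, Mul(Rational(-103, 11), I, Pow(22, Rational(1, 2)))) ≈ Add(11021., Mul(-43.919, I))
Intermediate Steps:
h = -107
t = Rational(-2, 11) (t = Mul(2, Rational(-1, 11)) = Rational(-2, 11) ≈ -0.18182)
Function('P')(M, b) = Pow(M, Rational(1, 2)) (Function('P')(M, b) = Pow(Add(0, M), Rational(1, 2)) = Pow(M, Rational(1, 2)))
Mul(-103, Add(h, Function('P')(t, Mul(s, S)))) = Mul(-103, Add(-107, Pow(Rational(-2, 11), Rational(1, 2)))) = Mul(-103, Add(-107, Mul(Rational(1, 11), I, Pow(22, Rational(1, 2))))) = Add(11021, Mul(Rational(-103, 11), I, Pow(22, Rational(1, 2))))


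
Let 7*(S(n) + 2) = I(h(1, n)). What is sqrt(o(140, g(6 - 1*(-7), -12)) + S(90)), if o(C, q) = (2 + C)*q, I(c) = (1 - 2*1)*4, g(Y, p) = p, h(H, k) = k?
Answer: I*sqrt(83622)/7 ≈ 41.311*I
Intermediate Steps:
I(c) = -4 (I(c) = (1 - 2)*4 = -1*4 = -4)
S(n) = -18/7 (S(n) = -2 + (1/7)*(-4) = -2 - 4/7 = -18/7)
o(C, q) = q*(2 + C)
sqrt(o(140, g(6 - 1*(-7), -12)) + S(90)) = sqrt(-12*(2 + 140) - 18/7) = sqrt(-12*142 - 18/7) = sqrt(-1704 - 18/7) = sqrt(-11946/7) = I*sqrt(83622)/7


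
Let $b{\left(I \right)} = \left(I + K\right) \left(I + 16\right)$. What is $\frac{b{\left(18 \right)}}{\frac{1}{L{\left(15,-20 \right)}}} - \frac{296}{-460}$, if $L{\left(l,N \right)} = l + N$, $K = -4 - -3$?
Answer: $- \frac{332276}{115} \approx -2889.4$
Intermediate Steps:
$K = -1$ ($K = -4 + 3 = -1$)
$L{\left(l,N \right)} = N + l$
$b{\left(I \right)} = \left(-1 + I\right) \left(16 + I\right)$ ($b{\left(I \right)} = \left(I - 1\right) \left(I + 16\right) = \left(-1 + I\right) \left(16 + I\right)$)
$\frac{b{\left(18 \right)}}{\frac{1}{L{\left(15,-20 \right)}}} - \frac{296}{-460} = \frac{-16 + 18^{2} + 15 \cdot 18}{\frac{1}{-20 + 15}} - \frac{296}{-460} = \frac{-16 + 324 + 270}{\frac{1}{-5}} - - \frac{74}{115} = \frac{578}{- \frac{1}{5}} + \frac{74}{115} = 578 \left(-5\right) + \frac{74}{115} = -2890 + \frac{74}{115} = - \frac{332276}{115}$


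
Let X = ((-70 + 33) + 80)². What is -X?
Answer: -1849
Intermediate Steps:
X = 1849 (X = (-37 + 80)² = 43² = 1849)
-X = -1*1849 = -1849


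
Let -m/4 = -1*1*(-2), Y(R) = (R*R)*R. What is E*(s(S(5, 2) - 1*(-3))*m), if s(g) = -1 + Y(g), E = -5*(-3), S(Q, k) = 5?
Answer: -61320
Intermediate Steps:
Y(R) = R**3 (Y(R) = R**2*R = R**3)
E = 15
s(g) = -1 + g**3
m = -8 (m = -4*(-1*1)*(-2) = -(-4)*(-2) = -4*2 = -8)
E*(s(S(5, 2) - 1*(-3))*m) = 15*((-1 + (5 - 1*(-3))**3)*(-8)) = 15*((-1 + (5 + 3)**3)*(-8)) = 15*((-1 + 8**3)*(-8)) = 15*((-1 + 512)*(-8)) = 15*(511*(-8)) = 15*(-4088) = -61320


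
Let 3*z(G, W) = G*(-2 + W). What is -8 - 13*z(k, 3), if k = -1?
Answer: -11/3 ≈ -3.6667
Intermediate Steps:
z(G, W) = G*(-2 + W)/3 (z(G, W) = (G*(-2 + W))/3 = G*(-2 + W)/3)
-8 - 13*z(k, 3) = -8 - 13*(-1)*(-2 + 3)/3 = -8 - 13*(-1)/3 = -8 - 13*(-⅓) = -8 + 13/3 = -11/3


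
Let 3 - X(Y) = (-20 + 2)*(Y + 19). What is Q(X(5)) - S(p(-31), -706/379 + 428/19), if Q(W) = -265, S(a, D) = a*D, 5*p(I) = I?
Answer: -4928587/36005 ≈ -136.89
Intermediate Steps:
p(I) = I/5
S(a, D) = D*a
X(Y) = 345 + 18*Y (X(Y) = 3 - (-20 + 2)*(Y + 19) = 3 - (-18)*(19 + Y) = 3 - (-342 - 18*Y) = 3 + (342 + 18*Y) = 345 + 18*Y)
Q(X(5)) - S(p(-31), -706/379 + 428/19) = -265 - (-706/379 + 428/19)*(1/5)*(-31) = -265 - (-706*1/379 + 428*(1/19))*(-31)/5 = -265 - (-706/379 + 428/19)*(-31)/5 = -265 - 148798*(-31)/(7201*5) = -265 - 1*(-4612738/36005) = -265 + 4612738/36005 = -4928587/36005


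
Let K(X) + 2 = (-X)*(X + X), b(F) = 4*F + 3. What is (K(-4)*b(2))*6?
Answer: -2244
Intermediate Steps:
b(F) = 3 + 4*F
K(X) = -2 - 2*X**2 (K(X) = -2 + (-X)*(X + X) = -2 + (-X)*(2*X) = -2 - 2*X**2)
(K(-4)*b(2))*6 = ((-2 - 2*(-4)**2)*(3 + 4*2))*6 = ((-2 - 2*16)*(3 + 8))*6 = ((-2 - 32)*11)*6 = -34*11*6 = -374*6 = -2244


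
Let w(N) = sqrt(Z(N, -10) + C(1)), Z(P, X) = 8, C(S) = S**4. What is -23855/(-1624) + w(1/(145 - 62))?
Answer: 28727/1624 ≈ 17.689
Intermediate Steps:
w(N) = 3 (w(N) = sqrt(8 + 1**4) = sqrt(8 + 1) = sqrt(9) = 3)
-23855/(-1624) + w(1/(145 - 62)) = -23855/(-1624) + 3 = -23855*(-1/1624) + 3 = 23855/1624 + 3 = 28727/1624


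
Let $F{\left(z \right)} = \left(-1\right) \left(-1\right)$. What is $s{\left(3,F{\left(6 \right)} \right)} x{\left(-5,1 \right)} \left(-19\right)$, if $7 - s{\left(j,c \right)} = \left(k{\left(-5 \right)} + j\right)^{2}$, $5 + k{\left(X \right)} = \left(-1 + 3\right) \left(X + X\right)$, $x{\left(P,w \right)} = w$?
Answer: $9063$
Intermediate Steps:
$F{\left(z \right)} = 1$
$k{\left(X \right)} = -5 + 4 X$ ($k{\left(X \right)} = -5 + \left(-1 + 3\right) \left(X + X\right) = -5 + 2 \cdot 2 X = -5 + 4 X$)
$s{\left(j,c \right)} = 7 - \left(-25 + j\right)^{2}$ ($s{\left(j,c \right)} = 7 - \left(\left(-5 + 4 \left(-5\right)\right) + j\right)^{2} = 7 - \left(\left(-5 - 20\right) + j\right)^{2} = 7 - \left(-25 + j\right)^{2}$)
$s{\left(3,F{\left(6 \right)} \right)} x{\left(-5,1 \right)} \left(-19\right) = \left(7 - \left(-25 + 3\right)^{2}\right) 1 \left(-19\right) = \left(7 - \left(-22\right)^{2}\right) 1 \left(-19\right) = \left(7 - 484\right) 1 \left(-19\right) = \left(-477\right) 1 \left(-19\right) = \left(-477\right) \left(-19\right) = 9063$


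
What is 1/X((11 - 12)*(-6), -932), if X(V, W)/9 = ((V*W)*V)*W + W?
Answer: 1/281425788 ≈ 3.5533e-9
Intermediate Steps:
X(V, W) = 9*W + 9*V²*W² (X(V, W) = 9*(((V*W)*V)*W + W) = 9*((W*V²)*W + W) = 9*(V²*W² + W) = 9*(W + V²*W²) = 9*W + 9*V²*W²)
1/X((11 - 12)*(-6), -932) = 1/(9*(-932)*(1 - 932*36*(11 - 12)²)) = 1/(9*(-932)*(1 - 932*(-1*(-6))²)) = 1/(9*(-932)*(1 - 932*6²)) = 1/(9*(-932)*(1 - 932*36)) = 1/(9*(-932)*(1 - 33552)) = 1/(9*(-932)*(-33551)) = 1/281425788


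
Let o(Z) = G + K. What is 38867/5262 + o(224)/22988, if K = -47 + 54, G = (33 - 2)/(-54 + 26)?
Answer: 12509078459/1693479984 ≈ 7.3866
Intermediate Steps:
G = -31/28 (G = 31/(-28) = 31*(-1/28) = -31/28 ≈ -1.1071)
K = 7
o(Z) = 165/28 (o(Z) = -31/28 + 7 = 165/28)
38867/5262 + o(224)/22988 = 38867/5262 + (165/28)/22988 = 38867*(1/5262) + (165/28)*(1/22988) = 38867/5262 + 165/643664 = 12509078459/1693479984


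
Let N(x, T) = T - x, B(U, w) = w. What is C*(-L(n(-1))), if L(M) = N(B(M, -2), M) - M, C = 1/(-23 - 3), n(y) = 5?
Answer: 1/13 ≈ 0.076923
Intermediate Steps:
C = -1/26 (C = 1/(-26) = -1/26 ≈ -0.038462)
L(M) = 2 (L(M) = (M - 1*(-2)) - M = (M + 2) - M = (2 + M) - M = 2)
C*(-L(n(-1))) = -(-1)*2/26 = -1/26*(-2) = 1/13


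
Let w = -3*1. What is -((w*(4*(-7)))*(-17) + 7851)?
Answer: -6423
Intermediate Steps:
w = -3
-((w*(4*(-7)))*(-17) + 7851) = -(-12*(-7)*(-17) + 7851) = -(-3*(-28)*(-17) + 7851) = -(84*(-17) + 7851) = -(-1428 + 7851) = -1*6423 = -6423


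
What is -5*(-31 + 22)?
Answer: 45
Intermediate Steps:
-5*(-31 + 22) = -5*(-9) = 45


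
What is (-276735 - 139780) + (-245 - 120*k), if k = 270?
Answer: -449160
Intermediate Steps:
(-276735 - 139780) + (-245 - 120*k) = (-276735 - 139780) + (-245 - 120*270) = -416515 + (-245 - 32400) = -416515 - 32645 = -449160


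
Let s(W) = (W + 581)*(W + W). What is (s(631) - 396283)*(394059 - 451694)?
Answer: -65315497735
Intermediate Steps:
s(W) = 2*W*(581 + W) (s(W) = (581 + W)*(2*W) = 2*W*(581 + W))
(s(631) - 396283)*(394059 - 451694) = (2*631*(581 + 631) - 396283)*(394059 - 451694) = (2*631*1212 - 396283)*(-57635) = (1529544 - 396283)*(-57635) = 1133261*(-57635) = -65315497735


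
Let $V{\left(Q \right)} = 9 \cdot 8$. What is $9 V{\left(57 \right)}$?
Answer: $648$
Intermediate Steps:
$V{\left(Q \right)} = 72$
$9 V{\left(57 \right)} = 9 \cdot 72 = 648$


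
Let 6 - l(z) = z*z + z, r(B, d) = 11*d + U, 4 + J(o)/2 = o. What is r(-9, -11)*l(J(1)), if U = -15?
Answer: 3264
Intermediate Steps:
J(o) = -8 + 2*o
r(B, d) = -15 + 11*d (r(B, d) = 11*d - 15 = -15 + 11*d)
l(z) = 6 - z - z² (l(z) = 6 - (z*z + z) = 6 - (z² + z) = 6 - (z + z²) = 6 + (-z - z²) = 6 - z - z²)
r(-9, -11)*l(J(1)) = (-15 + 11*(-11))*(6 - (-8 + 2*1) - (-8 + 2*1)²) = (-15 - 121)*(6 - (-8 + 2) - (-8 + 2)²) = -136*(6 - 1*(-6) - 1*(-6)²) = -136*(6 + 6 - 1*36) = -136*(6 + 6 - 36) = -136*(-24) = 3264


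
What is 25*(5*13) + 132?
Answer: 1757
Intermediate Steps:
25*(5*13) + 132 = 25*65 + 132 = 1625 + 132 = 1757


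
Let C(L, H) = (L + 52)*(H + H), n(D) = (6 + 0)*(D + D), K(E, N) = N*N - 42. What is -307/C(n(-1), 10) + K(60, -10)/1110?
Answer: -29437/88800 ≈ -0.33150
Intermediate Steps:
K(E, N) = -42 + N² (K(E, N) = N² - 42 = -42 + N²)
n(D) = 12*D (n(D) = 6*(2*D) = 12*D)
C(L, H) = 2*H*(52 + L) (C(L, H) = (52 + L)*(2*H) = 2*H*(52 + L))
-307/C(n(-1), 10) + K(60, -10)/1110 = -307*1/(20*(52 + 12*(-1))) + (-42 + (-10)²)/1110 = -307*1/(20*(52 - 12)) + (-42 + 100)*(1/1110) = -307/(2*10*40) + 58*(1/1110) = -307/800 + 29/555 = -29437/88800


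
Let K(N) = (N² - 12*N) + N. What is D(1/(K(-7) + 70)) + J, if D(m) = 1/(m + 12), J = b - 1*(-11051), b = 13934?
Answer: 58789901/2353 ≈ 24985.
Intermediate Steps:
K(N) = N² - 11*N
J = 24985 (J = 13934 - 1*(-11051) = 13934 + 11051 = 24985)
D(m) = 1/(12 + m)
D(1/(K(-7) + 70)) + J = 1/(12 + 1/(-7*(-11 - 7) + 70)) + 24985 = 1/(12 + 1/(-7*(-18) + 70)) + 24985 = 1/(12 + 1/(126 + 70)) + 24985 = 1/(12 + 1/196) + 24985 = 1/(2353/196) + 24985 = 196/2353 + 24985 = 58789901/2353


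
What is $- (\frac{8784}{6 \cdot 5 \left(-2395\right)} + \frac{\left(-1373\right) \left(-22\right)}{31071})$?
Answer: $- \frac{316228906}{372075225} \approx -0.84991$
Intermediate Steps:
$- (\frac{8784}{6 \cdot 5 \left(-2395\right)} + \frac{\left(-1373\right) \left(-22\right)}{31071}) = - (\frac{8784}{30 \left(-2395\right)} + 30206 \cdot \frac{1}{31071}) = - (\frac{8784}{-71850} + \frac{30206}{31071}) = - (8784 \left(- \frac{1}{71850}\right) + \frac{30206}{31071}) = - (- \frac{1464}{11975} + \frac{30206}{31071}) = \left(-1\right) \frac{316228906}{372075225} = - \frac{316228906}{372075225}$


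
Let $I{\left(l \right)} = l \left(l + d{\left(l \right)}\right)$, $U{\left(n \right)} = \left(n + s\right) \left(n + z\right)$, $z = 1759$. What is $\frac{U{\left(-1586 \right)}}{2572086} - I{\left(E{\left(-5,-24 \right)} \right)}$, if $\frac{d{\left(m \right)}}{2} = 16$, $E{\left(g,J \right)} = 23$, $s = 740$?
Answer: $- \frac{542305858}{428681} \approx -1265.1$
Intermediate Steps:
$U{\left(n \right)} = \left(740 + n\right) \left(1759 + n\right)$ ($U{\left(n \right)} = \left(n + 740\right) \left(n + 1759\right) = \left(740 + n\right) \left(1759 + n\right)$)
$d{\left(m \right)} = 32$ ($d{\left(m \right)} = 2 \cdot 16 = 32$)
$I{\left(l \right)} = l \left(32 + l\right)$ ($I{\left(l \right)} = l \left(l + 32\right) = l \left(32 + l\right)$)
$\frac{U{\left(-1586 \right)}}{2572086} - I{\left(E{\left(-5,-24 \right)} \right)} = \frac{1301660 + \left(-1586\right)^{2} + 2499 \left(-1586\right)}{2572086} - 23 \left(32 + 23\right) = \left(1301660 + 2515396 - 3963414\right) \frac{1}{2572086} - 23 \cdot 55 = \left(-146358\right) \frac{1}{2572086} - 1265 = - \frac{24393}{428681} - 1265 = - \frac{542305858}{428681}$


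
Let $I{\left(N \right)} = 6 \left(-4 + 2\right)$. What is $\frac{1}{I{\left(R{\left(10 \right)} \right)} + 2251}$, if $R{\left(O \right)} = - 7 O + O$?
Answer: $\frac{1}{2239} \approx 0.00044663$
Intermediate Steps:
$R{\left(O \right)} = - 6 O$
$I{\left(N \right)} = -12$ ($I{\left(N \right)} = 6 \left(-2\right) = -12$)
$\frac{1}{I{\left(R{\left(10 \right)} \right)} + 2251} = \frac{1}{-12 + 2251} = \frac{1}{2239}$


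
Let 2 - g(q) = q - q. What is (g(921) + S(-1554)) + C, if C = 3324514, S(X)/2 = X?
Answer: 3321408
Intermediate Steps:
S(X) = 2*X
g(q) = 2 (g(q) = 2 - (q - q) = 2 - 1*0 = 2 + 0 = 2)
(g(921) + S(-1554)) + C = (2 + 2*(-1554)) + 3324514 = (2 - 3108) + 3324514 = -3106 + 3324514 = 3321408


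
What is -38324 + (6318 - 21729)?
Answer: -53735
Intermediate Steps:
-38324 + (6318 - 21729) = -38324 - 15411 = -53735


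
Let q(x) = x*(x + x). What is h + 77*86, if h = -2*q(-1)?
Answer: 6618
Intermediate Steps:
q(x) = 2*x**2 (q(x) = x*(2*x) = 2*x**2)
h = -4 (h = -4*(-1)**2 = -4 ≈ -4.0000)
h + 77*86 = -4 + 77*86 = -4 + 6622 = 6618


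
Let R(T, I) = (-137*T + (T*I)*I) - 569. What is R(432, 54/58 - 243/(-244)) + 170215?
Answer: 350695131857/3129361 ≈ 1.1207e+5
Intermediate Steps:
R(T, I) = -569 - 137*T + T*I² (R(T, I) = (-137*T + (I*T)*I) - 569 = (-137*T + T*I²) - 569 = -569 - 137*T + T*I²)
R(432, 54/58 - 243/(-244)) + 170215 = (-569 - 137*432 + 432*(54/58 - 243/(-244))²) + 170215 = (-569 - 59184 + 432*(54*(1/58) - 243*(-1/244))²) + 170215 = (-569 - 59184 + 432*(27/29 + 243/244)²) + 170215 = (-569 - 59184 + 432*(13635/7076)²) + 170215 = (-569 - 59184 + 432*(185913225/50069776)) + 170215 = (-569 - 59184 + 5019657075/3129361) + 170215 = -181969050758/3129361 + 170215 = 350695131857/3129361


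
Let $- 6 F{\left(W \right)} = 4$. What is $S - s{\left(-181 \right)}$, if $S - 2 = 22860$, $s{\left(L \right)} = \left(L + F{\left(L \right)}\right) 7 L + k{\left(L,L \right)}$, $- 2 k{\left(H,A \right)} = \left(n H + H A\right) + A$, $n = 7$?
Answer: $- \frac{1149919}{6} \approx -1.9165 \cdot 10^{5}$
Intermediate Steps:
$F{\left(W \right)} = - \frac{2}{3}$ ($F{\left(W \right)} = \left(- \frac{1}{6}\right) 4 = - \frac{2}{3}$)
$k{\left(H,A \right)} = - \frac{7 H}{2} - \frac{A}{2} - \frac{A H}{2}$ ($k{\left(H,A \right)} = - \frac{\left(7 H + H A\right) + A}{2} = - \frac{\left(7 H + A H\right) + A}{2} = - \frac{A + 7 H + A H}{2} = - \frac{7 H}{2} - \frac{A}{2} - \frac{A H}{2}$)
$s{\left(L \right)} = - 4 L - \frac{L^{2}}{2} + L \left(- \frac{14}{3} + 7 L\right)$ ($s{\left(L \right)} = \left(L - \frac{2}{3}\right) 7 L - \left(4 L + \frac{L L}{2}\right) = \left(- \frac{2}{3} + L\right) 7 L - \left(\frac{L^{2}}{2} + 4 L\right) = \left(- \frac{14}{3} + 7 L\right) L - \left(\frac{L^{2}}{2} + 4 L\right) = L \left(- \frac{14}{3} + 7 L\right) - \left(\frac{L^{2}}{2} + 4 L\right) = - 4 L - \frac{L^{2}}{2} + L \left(- \frac{14}{3} + 7 L\right)$)
$S = 22862$ ($S = 2 + 22860 = 22862$)
$S - s{\left(-181 \right)} = 22862 - \frac{13}{6} \left(-181\right) \left(-4 + 3 \left(-181\right)\right) = 22862 - \frac{13}{6} \left(-181\right) \left(-4 - 543\right) = 22862 - \frac{13}{6} \left(-181\right) \left(-547\right) = 22862 - \frac{1287091}{6} = - \frac{1149919}{6}$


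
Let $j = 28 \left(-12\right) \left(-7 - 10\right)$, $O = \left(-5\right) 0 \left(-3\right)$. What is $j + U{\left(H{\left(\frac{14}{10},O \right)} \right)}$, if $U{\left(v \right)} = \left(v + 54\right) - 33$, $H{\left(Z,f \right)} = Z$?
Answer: $\frac{28672}{5} \approx 5734.4$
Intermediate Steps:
$O = 0$ ($O = 0 \left(-3\right) = 0$)
$j = 5712$ ($j = \left(-336\right) \left(-17\right) = 5712$)
$U{\left(v \right)} = 21 + v$ ($U{\left(v \right)} = \left(54 + v\right) - 33 = 21 + v$)
$j + U{\left(H{\left(\frac{14}{10},O \right)} \right)} = 5712 + \left(21 + \frac{14}{10}\right) = 5712 + \left(21 + 14 \cdot \frac{1}{10}\right) = 5712 + \left(21 + \frac{7}{5}\right) = 5712 + \frac{112}{5} = \frac{28672}{5}$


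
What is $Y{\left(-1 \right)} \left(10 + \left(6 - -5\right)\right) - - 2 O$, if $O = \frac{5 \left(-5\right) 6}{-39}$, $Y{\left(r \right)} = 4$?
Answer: $\frac{1192}{13} \approx 91.692$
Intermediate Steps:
$O = \frac{50}{13}$ ($O = \left(-25\right) 6 \left(- \frac{1}{39}\right) = \left(-150\right) \left(- \frac{1}{39}\right) = \frac{50}{13} \approx 3.8462$)
$Y{\left(-1 \right)} \left(10 + \left(6 - -5\right)\right) - - 2 O = 4 \left(10 + \left(6 - -5\right)\right) - \left(-2\right) \frac{50}{13} = 4 \left(10 + \left(6 + 5\right)\right) - - \frac{100}{13} = 4 \left(10 + 11\right) + \frac{100}{13} = 4 \cdot 21 + \frac{100}{13} = 84 + \frac{100}{13} = \frac{1192}{13}$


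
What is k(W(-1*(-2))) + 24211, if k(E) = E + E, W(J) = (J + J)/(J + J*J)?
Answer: 72637/3 ≈ 24212.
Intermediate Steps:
W(J) = 2*J/(J + J²) (W(J) = (2*J)/(J + J²) = 2*J/(J + J²))
k(E) = 2*E
k(W(-1*(-2))) + 24211 = 2*(2/(1 - 1*(-2))) + 24211 = 2*(2/(1 + 2)) + 24211 = 2*(2/3) + 24211 = 2*(2*(⅓)) + 24211 = 2*(⅔) + 24211 = 4/3 + 24211 = 72637/3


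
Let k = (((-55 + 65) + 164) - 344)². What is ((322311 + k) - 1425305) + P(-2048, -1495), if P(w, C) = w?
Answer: -1076142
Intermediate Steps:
k = 28900 (k = ((10 + 164) - 344)² = (174 - 344)² = (-170)² = 28900)
((322311 + k) - 1425305) + P(-2048, -1495) = ((322311 + 28900) - 1425305) - 2048 = (351211 - 1425305) - 2048 = -1074094 - 2048 = -1076142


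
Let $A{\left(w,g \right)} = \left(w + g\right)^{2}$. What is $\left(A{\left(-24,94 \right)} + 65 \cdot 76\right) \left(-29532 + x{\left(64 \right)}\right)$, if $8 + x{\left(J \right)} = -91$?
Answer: $-291569040$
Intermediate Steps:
$A{\left(w,g \right)} = \left(g + w\right)^{2}$
$x{\left(J \right)} = -99$ ($x{\left(J \right)} = -8 - 91 = -99$)
$\left(A{\left(-24,94 \right)} + 65 \cdot 76\right) \left(-29532 + x{\left(64 \right)}\right) = \left(\left(94 - 24\right)^{2} + 65 \cdot 76\right) \left(-29532 - 99\right) = \left(70^{2} + 4940\right) \left(-29631\right) = \left(4900 + 4940\right) \left(-29631\right) = 9840 \left(-29631\right) = -291569040$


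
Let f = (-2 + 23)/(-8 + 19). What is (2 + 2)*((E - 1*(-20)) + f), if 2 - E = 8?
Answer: 700/11 ≈ 63.636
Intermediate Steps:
E = -6 (E = 2 - 1*8 = 2 - 8 = -6)
f = 21/11 ≈ 1.9091
(2 + 2)*((E - 1*(-20)) + f) = (2 + 2)*((-6 - 1*(-20)) + 21/11) = 4*((-6 + 20) + 21/11) = 4*(14 + 21/11) = 4*(175/11) = 700/11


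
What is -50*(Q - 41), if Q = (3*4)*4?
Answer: -350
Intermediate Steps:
Q = 48 (Q = 12*4 = 48)
-50*(Q - 41) = -50*(48 - 41) = -50*7 = -350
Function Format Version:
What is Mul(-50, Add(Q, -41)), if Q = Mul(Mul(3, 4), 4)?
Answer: -350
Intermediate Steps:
Q = 48 (Q = Mul(12, 4) = 48)
Mul(-50, Add(Q, -41)) = Mul(-50, Add(48, -41)) = Mul(-50, 7) = -350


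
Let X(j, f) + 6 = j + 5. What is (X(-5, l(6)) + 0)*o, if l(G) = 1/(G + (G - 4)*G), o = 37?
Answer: -222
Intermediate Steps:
l(G) = 1/(G + G*(-4 + G)) (l(G) = 1/(G + (-4 + G)*G) = 1/(G + G*(-4 + G)))
X(j, f) = -1 + j (X(j, f) = -6 + (j + 5) = -6 + (5 + j) = -1 + j)
(X(-5, l(6)) + 0)*o = ((-1 - 5) + 0)*37 = (-6 + 0)*37 = -6*37 = -222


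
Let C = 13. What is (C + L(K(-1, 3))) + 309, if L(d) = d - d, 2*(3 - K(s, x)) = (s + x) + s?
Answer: 322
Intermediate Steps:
K(s, x) = 3 - s - x/2 (K(s, x) = 3 - ((s + x) + s)/2 = 3 - (x + 2*s)/2 = 3 + (-s - x/2) = 3 - s - x/2)
L(d) = 0
(C + L(K(-1, 3))) + 309 = (13 + 0) + 309 = 13 + 309 = 322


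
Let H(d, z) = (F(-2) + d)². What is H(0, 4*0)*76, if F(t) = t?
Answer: 304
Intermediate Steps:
H(d, z) = (-2 + d)²
H(0, 4*0)*76 = (-2 + 0)²*76 = (-2)²*76 = 4*76 = 304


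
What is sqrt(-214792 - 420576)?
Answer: 2*I*sqrt(158842) ≈ 797.1*I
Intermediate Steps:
sqrt(-214792 - 420576) = sqrt(-635368) = 2*I*sqrt(158842)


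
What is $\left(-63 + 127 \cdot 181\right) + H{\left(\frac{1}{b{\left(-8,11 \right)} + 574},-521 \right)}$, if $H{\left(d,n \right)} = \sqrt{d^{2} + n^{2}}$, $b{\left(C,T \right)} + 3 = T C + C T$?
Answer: $22924 + \frac{\sqrt{42351582026}}{395} \approx 23445.0$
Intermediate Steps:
$b{\left(C,T \right)} = -3 + 2 C T$ ($b{\left(C,T \right)} = -3 + \left(T C + C T\right) = -3 + \left(C T + C T\right) = -3 + 2 C T$)
$\left(-63 + 127 \cdot 181\right) + H{\left(\frac{1}{b{\left(-8,11 \right)} + 574},-521 \right)} = \left(-63 + 127 \cdot 181\right) + \sqrt{\left(\frac{1}{\left(-3 + 2 \left(-8\right) 11\right) + 574}\right)^{2} + \left(-521\right)^{2}} = \left(-63 + 22987\right) + \sqrt{\left(\frac{1}{\left(-3 - 176\right) + 574}\right)^{2} + 271441} = 22924 + \sqrt{\left(\frac{1}{-179 + 574}\right)^{2} + 271441} = 22924 + \sqrt{\left(\frac{1}{395}\right)^{2} + 271441} = 22924 + \sqrt{\frac{1}{156025} + 271441} = 22924 + \sqrt{\frac{42351582026}{156025}} = 22924 + \frac{\sqrt{42351582026}}{395}$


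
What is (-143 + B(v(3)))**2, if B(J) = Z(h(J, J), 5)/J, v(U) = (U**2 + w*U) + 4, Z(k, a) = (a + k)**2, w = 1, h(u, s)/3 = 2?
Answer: 4695889/256 ≈ 18343.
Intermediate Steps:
h(u, s) = 6 (h(u, s) = 3*2 = 6)
v(U) = 4 + U + U**2 (v(U) = (U**2 + 1*U) + 4 = (U**2 + U) + 4 = (U + U**2) + 4 = 4 + U + U**2)
B(J) = 121/J (B(J) = (5 + 6)**2/J = 11**2/J = 121/J)
(-143 + B(v(3)))**2 = (-143 + 121/(4 + 3 + 3**2))**2 = (-143 + 121/(4 + 3 + 9))**2 = (-143 + 121/16)**2 = (-2167/16)**2 = 4695889/256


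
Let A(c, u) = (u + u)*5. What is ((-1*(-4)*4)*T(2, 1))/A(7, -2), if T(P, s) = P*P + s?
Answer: -4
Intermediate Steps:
T(P, s) = s + P² (T(P, s) = P² + s = s + P²)
A(c, u) = 10*u (A(c, u) = (2*u)*5 = 10*u)
((-1*(-4)*4)*T(2, 1))/A(7, -2) = ((-1*(-4)*4)*(1 + 2²))/((10*(-2))) = ((4*4)*(1 + 4))/(-20) = (16*5)*(-1/20) = 80*(-1/20) = -4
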